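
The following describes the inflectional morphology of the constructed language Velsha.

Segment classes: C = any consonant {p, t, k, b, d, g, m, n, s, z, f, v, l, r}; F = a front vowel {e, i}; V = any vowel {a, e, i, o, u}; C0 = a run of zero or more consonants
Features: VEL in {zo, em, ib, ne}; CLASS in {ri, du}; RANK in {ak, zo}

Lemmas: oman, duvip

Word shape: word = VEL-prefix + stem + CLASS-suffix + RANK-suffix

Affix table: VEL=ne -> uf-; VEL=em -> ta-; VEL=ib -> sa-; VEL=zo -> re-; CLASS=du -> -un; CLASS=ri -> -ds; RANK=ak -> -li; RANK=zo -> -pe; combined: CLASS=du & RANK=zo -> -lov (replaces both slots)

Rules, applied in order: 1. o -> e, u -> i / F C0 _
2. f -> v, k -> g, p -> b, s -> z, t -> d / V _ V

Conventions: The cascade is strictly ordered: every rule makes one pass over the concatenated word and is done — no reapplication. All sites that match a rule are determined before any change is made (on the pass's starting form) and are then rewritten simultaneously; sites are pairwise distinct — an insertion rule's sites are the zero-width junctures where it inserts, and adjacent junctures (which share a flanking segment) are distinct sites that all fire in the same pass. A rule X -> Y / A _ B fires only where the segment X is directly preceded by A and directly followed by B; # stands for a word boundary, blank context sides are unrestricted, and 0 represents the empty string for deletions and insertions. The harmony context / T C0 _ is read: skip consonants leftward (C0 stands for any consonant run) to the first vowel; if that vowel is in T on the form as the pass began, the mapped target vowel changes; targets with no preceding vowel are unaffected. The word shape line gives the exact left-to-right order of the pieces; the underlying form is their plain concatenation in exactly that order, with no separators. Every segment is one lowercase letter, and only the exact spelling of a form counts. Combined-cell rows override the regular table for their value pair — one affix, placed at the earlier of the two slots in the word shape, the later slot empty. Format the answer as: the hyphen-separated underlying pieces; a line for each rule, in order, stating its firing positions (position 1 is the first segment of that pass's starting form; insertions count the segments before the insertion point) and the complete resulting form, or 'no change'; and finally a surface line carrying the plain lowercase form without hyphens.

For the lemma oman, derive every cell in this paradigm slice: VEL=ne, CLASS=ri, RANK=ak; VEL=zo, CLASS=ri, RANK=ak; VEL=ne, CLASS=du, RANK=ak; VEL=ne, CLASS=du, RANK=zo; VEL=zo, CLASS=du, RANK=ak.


cell VEL=ne, CLASS=ri, RANK=ak:
underlying: uf-oman-ds-li
1. o -> e, u -> i / F C0 _: no change
2. f -> v, k -> g, p -> b, s -> z, t -> d / V _ V: fires at position(s) 2: uvomandsli
surface: uvomandsli

cell VEL=zo, CLASS=ri, RANK=ak:
underlying: re-oman-ds-li
1. o -> e, u -> i / F C0 _: fires at position(s) 3: reemandsli
2. f -> v, k -> g, p -> b, s -> z, t -> d / V _ V: no change
surface: reemandsli

cell VEL=ne, CLASS=du, RANK=ak:
underlying: uf-oman-un-li
1. o -> e, u -> i / F C0 _: no change
2. f -> v, k -> g, p -> b, s -> z, t -> d / V _ V: fires at position(s) 2: uvomanunli
surface: uvomanunli

cell VEL=ne, CLASS=du, RANK=zo:
underlying: uf-oman-lov
1. o -> e, u -> i / F C0 _: no change
2. f -> v, k -> g, p -> b, s -> z, t -> d / V _ V: fires at position(s) 2: uvomanlov
surface: uvomanlov

cell VEL=zo, CLASS=du, RANK=ak:
underlying: re-oman-un-li
1. o -> e, u -> i / F C0 _: fires at position(s) 3: reemanunli
2. f -> v, k -> g, p -> b, s -> z, t -> d / V _ V: no change
surface: reemanunli


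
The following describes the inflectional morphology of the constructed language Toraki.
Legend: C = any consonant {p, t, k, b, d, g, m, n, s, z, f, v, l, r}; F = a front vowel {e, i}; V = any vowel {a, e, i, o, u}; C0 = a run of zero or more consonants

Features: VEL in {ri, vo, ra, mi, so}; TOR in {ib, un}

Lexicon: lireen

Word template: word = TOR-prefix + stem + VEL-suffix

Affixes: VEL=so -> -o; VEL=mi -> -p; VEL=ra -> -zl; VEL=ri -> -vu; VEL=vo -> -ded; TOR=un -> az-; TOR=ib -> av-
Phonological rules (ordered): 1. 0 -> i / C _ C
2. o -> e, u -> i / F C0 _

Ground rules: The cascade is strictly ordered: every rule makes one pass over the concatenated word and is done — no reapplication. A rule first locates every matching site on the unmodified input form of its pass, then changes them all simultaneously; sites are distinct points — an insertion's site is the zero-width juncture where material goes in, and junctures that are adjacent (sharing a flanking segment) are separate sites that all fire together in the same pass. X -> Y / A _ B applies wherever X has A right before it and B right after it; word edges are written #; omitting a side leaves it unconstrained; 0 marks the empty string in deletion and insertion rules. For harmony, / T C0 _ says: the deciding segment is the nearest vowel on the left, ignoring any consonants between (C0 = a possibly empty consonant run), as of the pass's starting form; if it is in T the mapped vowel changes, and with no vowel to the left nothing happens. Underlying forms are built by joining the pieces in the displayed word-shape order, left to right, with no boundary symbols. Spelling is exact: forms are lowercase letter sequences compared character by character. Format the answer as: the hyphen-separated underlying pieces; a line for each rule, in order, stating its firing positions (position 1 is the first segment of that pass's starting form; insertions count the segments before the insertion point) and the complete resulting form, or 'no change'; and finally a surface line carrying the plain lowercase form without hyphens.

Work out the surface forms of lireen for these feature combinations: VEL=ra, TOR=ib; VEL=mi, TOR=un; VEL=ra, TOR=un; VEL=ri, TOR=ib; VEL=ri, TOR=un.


cell VEL=ra, TOR=ib:
underlying: av-lireen-zl
1. 0 -> i / C _ C: inserts after position(s) 2, 8, 9: avilireenizil
2. o -> e, u -> i / F C0 _: no change
surface: avilireenizil

cell VEL=mi, TOR=un:
underlying: az-lireen-p
1. 0 -> i / C _ C: inserts after position(s) 2, 8: azilireenip
2. o -> e, u -> i / F C0 _: no change
surface: azilireenip

cell VEL=ra, TOR=un:
underlying: az-lireen-zl
1. 0 -> i / C _ C: inserts after position(s) 2, 8, 9: azilireenizil
2. o -> e, u -> i / F C0 _: no change
surface: azilireenizil

cell VEL=ri, TOR=ib:
underlying: av-lireen-vu
1. 0 -> i / C _ C: inserts after position(s) 2, 8: avilireenivu
2. o -> e, u -> i / F C0 _: fires at position(s) 12: avilireenivi
surface: avilireenivi

cell VEL=ri, TOR=un:
underlying: az-lireen-vu
1. 0 -> i / C _ C: inserts after position(s) 2, 8: azilireenivu
2. o -> e, u -> i / F C0 _: fires at position(s) 12: azilireenivi
surface: azilireenivi


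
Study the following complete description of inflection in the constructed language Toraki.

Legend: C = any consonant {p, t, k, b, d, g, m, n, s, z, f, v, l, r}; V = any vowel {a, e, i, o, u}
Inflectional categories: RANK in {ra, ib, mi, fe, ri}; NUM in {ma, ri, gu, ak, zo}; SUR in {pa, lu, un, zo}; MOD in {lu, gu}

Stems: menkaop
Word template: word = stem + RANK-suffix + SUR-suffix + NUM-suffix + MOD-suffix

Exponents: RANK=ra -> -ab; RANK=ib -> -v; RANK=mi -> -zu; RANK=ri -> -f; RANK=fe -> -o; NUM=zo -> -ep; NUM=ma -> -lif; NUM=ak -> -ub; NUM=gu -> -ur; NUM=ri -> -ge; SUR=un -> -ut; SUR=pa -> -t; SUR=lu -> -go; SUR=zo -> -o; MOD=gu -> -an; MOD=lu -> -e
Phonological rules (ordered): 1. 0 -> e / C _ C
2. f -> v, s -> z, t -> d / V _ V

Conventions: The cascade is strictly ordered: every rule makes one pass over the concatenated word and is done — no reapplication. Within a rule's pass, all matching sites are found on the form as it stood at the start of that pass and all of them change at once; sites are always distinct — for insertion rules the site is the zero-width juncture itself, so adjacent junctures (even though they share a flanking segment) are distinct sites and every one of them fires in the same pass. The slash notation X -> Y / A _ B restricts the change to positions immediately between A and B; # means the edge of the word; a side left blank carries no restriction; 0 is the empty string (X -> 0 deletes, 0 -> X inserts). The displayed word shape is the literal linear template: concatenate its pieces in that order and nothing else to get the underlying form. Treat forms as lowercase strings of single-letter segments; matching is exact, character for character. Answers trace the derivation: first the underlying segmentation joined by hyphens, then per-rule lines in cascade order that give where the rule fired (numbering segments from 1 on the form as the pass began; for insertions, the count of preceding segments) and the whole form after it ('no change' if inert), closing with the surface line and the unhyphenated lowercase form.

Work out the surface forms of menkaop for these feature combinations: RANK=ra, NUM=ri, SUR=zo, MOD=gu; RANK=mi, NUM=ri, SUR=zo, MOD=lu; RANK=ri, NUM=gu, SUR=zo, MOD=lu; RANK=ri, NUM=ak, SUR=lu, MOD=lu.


cell RANK=ra, NUM=ri, SUR=zo, MOD=gu:
underlying: menkaop-ab-o-ge-an
1. 0 -> e / C _ C: inserts after position(s) 3: menekaopabogean
2. f -> v, s -> z, t -> d / V _ V: no change
surface: menekaopabogean

cell RANK=mi, NUM=ri, SUR=zo, MOD=lu:
underlying: menkaop-zu-o-ge-e
1. 0 -> e / C _ C: inserts after position(s) 3, 7: menekaopezuogee
2. f -> v, s -> z, t -> d / V _ V: no change
surface: menekaopezuogee

cell RANK=ri, NUM=gu, SUR=zo, MOD=lu:
underlying: menkaop-f-o-ur-e
1. 0 -> e / C _ C: inserts after position(s) 3, 7: menekaopefoure
2. f -> v, s -> z, t -> d / V _ V: fires at position(s) 10: menekaopevoure
surface: menekaopevoure

cell RANK=ri, NUM=ak, SUR=lu, MOD=lu:
underlying: menkaop-f-go-ub-e
1. 0 -> e / C _ C: inserts after position(s) 3, 7, 8: menekaopefegoube
2. f -> v, s -> z, t -> d / V _ V: fires at position(s) 10: menekaopevegoube
surface: menekaopevegoube


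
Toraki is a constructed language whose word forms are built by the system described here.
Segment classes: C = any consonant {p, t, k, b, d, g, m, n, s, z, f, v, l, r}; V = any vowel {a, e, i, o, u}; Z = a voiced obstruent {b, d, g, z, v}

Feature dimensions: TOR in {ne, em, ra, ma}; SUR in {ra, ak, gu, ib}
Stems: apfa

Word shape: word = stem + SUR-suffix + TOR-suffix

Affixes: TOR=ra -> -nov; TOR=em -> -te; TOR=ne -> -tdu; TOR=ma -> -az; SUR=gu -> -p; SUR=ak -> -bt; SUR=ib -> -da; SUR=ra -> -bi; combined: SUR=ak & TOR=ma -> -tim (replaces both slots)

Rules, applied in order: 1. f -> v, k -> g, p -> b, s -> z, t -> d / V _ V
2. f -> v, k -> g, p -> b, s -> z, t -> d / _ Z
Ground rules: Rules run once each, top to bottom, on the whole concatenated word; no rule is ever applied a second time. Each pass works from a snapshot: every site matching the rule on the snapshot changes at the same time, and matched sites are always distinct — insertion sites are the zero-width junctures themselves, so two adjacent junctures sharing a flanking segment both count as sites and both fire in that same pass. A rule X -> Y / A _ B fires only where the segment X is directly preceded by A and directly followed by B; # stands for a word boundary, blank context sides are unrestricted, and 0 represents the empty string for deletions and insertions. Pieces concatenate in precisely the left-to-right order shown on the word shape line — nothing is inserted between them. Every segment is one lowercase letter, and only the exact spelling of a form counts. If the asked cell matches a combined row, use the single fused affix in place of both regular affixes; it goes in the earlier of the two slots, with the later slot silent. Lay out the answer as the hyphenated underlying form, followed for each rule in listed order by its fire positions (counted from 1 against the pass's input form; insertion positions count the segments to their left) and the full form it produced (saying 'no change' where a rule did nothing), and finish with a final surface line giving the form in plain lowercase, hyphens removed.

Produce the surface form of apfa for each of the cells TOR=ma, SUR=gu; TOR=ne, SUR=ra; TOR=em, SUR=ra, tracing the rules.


cell TOR=ma, SUR=gu:
underlying: apfa-p-az
1. f -> v, k -> g, p -> b, s -> z, t -> d / V _ V: fires at position(s) 5: apfabaz
2. f -> v, k -> g, p -> b, s -> z, t -> d / _ Z: no change
surface: apfabaz

cell TOR=ne, SUR=ra:
underlying: apfa-bi-tdu
1. f -> v, k -> g, p -> b, s -> z, t -> d / V _ V: no change
2. f -> v, k -> g, p -> b, s -> z, t -> d / _ Z: fires at position(s) 7: apfabiddu
surface: apfabiddu

cell TOR=em, SUR=ra:
underlying: apfa-bi-te
1. f -> v, k -> g, p -> b, s -> z, t -> d / V _ V: fires at position(s) 7: apfabide
2. f -> v, k -> g, p -> b, s -> z, t -> d / _ Z: no change
surface: apfabide


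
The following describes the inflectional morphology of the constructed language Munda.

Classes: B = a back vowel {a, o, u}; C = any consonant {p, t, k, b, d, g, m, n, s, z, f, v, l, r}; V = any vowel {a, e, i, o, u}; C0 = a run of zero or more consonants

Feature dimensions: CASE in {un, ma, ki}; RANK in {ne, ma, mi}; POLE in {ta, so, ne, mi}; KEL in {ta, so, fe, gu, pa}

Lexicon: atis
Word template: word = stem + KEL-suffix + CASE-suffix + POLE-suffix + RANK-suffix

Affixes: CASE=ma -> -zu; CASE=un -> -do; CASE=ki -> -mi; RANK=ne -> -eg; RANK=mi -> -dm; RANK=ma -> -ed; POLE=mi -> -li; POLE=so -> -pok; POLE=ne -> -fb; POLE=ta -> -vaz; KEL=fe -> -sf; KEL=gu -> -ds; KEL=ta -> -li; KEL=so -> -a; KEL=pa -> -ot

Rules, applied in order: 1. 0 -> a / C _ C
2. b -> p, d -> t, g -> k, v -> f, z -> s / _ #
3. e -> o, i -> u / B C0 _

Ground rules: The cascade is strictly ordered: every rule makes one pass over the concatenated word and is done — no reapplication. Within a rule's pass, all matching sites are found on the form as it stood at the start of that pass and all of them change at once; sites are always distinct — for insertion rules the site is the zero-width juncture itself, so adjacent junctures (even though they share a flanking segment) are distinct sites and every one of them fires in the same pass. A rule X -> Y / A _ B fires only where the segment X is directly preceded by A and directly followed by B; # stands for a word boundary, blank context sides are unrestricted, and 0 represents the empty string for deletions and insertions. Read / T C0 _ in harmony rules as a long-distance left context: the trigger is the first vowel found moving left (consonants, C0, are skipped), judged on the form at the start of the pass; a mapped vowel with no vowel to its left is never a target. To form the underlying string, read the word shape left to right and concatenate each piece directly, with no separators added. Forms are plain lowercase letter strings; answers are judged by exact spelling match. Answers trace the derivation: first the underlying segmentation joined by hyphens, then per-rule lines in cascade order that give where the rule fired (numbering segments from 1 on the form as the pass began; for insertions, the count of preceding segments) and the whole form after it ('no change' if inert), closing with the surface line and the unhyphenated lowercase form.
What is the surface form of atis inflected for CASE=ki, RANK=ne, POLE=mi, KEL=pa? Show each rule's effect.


underlying: atis-ot-mi-li-eg
1. 0 -> a / C _ C: inserts after position(s) 6: atisotamilieg
2. b -> p, d -> t, g -> k, v -> f, z -> s / _ #: fires at position(s) 13: atisotamiliek
3. e -> o, i -> u / B C0 _: fires at position(s) 3, 9: atusotamuliek
surface: atusotamuliek


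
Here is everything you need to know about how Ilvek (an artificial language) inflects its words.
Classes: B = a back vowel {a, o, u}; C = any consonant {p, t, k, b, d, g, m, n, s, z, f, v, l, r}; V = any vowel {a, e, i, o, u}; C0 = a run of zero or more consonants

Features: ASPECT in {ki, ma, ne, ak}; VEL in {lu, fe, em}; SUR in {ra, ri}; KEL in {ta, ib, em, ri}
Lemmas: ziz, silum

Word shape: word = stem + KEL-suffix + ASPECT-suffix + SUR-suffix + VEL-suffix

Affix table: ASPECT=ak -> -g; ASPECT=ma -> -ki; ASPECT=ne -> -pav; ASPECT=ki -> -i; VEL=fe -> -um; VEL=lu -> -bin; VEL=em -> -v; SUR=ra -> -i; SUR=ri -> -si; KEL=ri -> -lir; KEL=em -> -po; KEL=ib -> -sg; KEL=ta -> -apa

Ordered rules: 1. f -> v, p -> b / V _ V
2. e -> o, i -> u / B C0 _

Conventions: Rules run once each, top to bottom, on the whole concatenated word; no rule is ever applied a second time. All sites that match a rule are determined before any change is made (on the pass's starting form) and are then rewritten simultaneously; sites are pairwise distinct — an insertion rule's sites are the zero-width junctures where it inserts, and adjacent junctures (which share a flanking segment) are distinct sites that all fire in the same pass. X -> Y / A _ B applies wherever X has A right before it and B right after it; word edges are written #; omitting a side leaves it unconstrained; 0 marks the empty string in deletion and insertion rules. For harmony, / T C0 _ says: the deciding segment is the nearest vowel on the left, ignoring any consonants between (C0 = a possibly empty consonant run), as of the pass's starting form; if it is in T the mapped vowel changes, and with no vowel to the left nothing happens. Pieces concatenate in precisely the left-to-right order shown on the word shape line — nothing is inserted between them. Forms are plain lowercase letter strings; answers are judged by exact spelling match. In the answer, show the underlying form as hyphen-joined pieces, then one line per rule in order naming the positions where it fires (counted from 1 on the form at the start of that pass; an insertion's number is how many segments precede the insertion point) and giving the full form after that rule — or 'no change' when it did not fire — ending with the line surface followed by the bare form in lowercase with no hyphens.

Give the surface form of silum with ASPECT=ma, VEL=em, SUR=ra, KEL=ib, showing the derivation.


underlying: silum-sg-ki-i-v
1. f -> v, p -> b / V _ V: no change
2. e -> o, i -> u / B C0 _: fires at position(s) 9: silumsgkuiv
surface: silumsgkuiv


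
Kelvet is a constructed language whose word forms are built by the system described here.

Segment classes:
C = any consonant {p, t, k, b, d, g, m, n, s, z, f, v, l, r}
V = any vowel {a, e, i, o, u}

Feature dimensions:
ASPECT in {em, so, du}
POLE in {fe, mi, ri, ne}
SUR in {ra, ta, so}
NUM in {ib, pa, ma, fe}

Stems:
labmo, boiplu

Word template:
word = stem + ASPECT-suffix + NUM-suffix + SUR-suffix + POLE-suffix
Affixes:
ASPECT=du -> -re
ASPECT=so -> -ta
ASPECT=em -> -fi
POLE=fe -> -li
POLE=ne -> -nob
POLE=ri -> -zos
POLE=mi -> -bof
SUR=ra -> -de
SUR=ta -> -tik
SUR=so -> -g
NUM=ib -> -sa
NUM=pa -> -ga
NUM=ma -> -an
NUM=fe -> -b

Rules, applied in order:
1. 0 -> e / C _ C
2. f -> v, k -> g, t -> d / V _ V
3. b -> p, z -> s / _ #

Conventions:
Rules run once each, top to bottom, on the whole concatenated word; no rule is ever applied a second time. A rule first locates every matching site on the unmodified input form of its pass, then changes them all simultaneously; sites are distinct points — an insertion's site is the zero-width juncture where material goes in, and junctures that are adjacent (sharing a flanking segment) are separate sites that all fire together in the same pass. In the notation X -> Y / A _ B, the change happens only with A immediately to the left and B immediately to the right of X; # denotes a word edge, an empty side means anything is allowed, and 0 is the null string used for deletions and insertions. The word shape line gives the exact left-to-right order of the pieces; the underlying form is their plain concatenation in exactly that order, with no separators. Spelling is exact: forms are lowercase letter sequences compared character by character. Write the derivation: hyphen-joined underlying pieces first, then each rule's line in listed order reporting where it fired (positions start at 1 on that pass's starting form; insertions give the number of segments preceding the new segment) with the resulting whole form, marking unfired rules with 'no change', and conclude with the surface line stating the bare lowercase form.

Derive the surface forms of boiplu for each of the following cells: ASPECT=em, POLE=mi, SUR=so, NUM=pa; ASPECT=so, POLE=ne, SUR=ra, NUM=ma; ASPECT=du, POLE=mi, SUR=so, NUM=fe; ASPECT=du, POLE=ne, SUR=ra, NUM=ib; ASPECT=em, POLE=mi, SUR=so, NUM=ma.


cell ASPECT=em, POLE=mi, SUR=so, NUM=pa:
underlying: boiplu-fi-ga-g-bof
1. 0 -> e / C _ C: inserts after position(s) 4, 11: boipelufigagebof
2. f -> v, k -> g, t -> d / V _ V: fires at position(s) 8: boipeluvigagebof
3. b -> p, z -> s / _ #: no change
surface: boipeluvigagebof

cell ASPECT=so, POLE=ne, SUR=ra, NUM=ma:
underlying: boiplu-ta-an-de-nob
1. 0 -> e / C _ C: inserts after position(s) 4, 10: boipelutaanedenob
2. f -> v, k -> g, t -> d / V _ V: fires at position(s) 8: boipeludaanedenob
3. b -> p, z -> s / _ #: fires at position(s) 17: boipeludaanedenop
surface: boipeludaanedenop

cell ASPECT=du, POLE=mi, SUR=so, NUM=fe:
underlying: boiplu-re-b-g-bof
1. 0 -> e / C _ C: inserts after position(s) 4, 9, 10: boipelurebegebof
2. f -> v, k -> g, t -> d / V _ V: no change
3. b -> p, z -> s / _ #: no change
surface: boipelurebegebof

cell ASPECT=du, POLE=ne, SUR=ra, NUM=ib:
underlying: boiplu-re-sa-de-nob
1. 0 -> e / C _ C: inserts after position(s) 4: boipeluresadenob
2. f -> v, k -> g, t -> d / V _ V: no change
3. b -> p, z -> s / _ #: fires at position(s) 16: boipeluresadenop
surface: boipeluresadenop

cell ASPECT=em, POLE=mi, SUR=so, NUM=ma:
underlying: boiplu-fi-an-g-bof
1. 0 -> e / C _ C: inserts after position(s) 4, 10, 11: boipelufianegebof
2. f -> v, k -> g, t -> d / V _ V: fires at position(s) 8: boipeluvianegebof
3. b -> p, z -> s / _ #: no change
surface: boipeluvianegebof


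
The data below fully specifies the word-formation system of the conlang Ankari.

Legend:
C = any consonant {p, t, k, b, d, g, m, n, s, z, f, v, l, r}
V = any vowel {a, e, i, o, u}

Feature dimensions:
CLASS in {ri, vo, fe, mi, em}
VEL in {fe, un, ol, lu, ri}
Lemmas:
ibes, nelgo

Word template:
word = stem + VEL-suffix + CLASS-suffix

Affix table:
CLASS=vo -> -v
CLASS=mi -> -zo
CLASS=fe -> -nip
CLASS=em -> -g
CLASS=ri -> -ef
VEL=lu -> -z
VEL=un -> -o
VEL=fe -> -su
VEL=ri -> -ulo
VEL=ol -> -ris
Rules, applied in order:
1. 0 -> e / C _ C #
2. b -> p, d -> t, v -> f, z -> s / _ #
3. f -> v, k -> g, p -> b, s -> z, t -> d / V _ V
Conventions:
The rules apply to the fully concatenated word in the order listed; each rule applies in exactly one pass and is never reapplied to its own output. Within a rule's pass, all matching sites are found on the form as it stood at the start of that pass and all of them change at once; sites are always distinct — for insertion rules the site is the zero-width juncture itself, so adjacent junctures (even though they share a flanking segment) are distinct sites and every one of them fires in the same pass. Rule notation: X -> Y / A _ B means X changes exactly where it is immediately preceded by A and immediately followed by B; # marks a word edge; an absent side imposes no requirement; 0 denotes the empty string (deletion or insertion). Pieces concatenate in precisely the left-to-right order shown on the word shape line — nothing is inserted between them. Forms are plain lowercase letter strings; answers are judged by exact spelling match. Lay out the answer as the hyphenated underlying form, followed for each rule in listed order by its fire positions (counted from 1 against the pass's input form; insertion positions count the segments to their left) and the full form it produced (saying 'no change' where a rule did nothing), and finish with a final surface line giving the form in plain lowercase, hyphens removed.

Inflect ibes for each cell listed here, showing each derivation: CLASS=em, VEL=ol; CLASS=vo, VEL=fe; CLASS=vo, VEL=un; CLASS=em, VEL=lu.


cell CLASS=em, VEL=ol:
underlying: ibes-ris-g
1. 0 -> e / C _ C #: inserts after position(s) 7: ibesriseg
2. b -> p, d -> t, v -> f, z -> s / _ #: no change
3. f -> v, k -> g, p -> b, s -> z, t -> d / V _ V: fires at position(s) 7: ibesrizeg
surface: ibesrizeg

cell CLASS=vo, VEL=fe:
underlying: ibes-su-v
1. 0 -> e / C _ C #: no change
2. b -> p, d -> t, v -> f, z -> s / _ #: fires at position(s) 7: ibessuf
3. f -> v, k -> g, p -> b, s -> z, t -> d / V _ V: no change
surface: ibessuf

cell CLASS=vo, VEL=un:
underlying: ibes-o-v
1. 0 -> e / C _ C #: no change
2. b -> p, d -> t, v -> f, z -> s / _ #: fires at position(s) 6: ibesof
3. f -> v, k -> g, p -> b, s -> z, t -> d / V _ V: fires at position(s) 4: ibezof
surface: ibezof

cell CLASS=em, VEL=lu:
underlying: ibes-z-g
1. 0 -> e / C _ C #: inserts after position(s) 5: ibeszeg
2. b -> p, d -> t, v -> f, z -> s / _ #: no change
3. f -> v, k -> g, p -> b, s -> z, t -> d / V _ V: no change
surface: ibeszeg


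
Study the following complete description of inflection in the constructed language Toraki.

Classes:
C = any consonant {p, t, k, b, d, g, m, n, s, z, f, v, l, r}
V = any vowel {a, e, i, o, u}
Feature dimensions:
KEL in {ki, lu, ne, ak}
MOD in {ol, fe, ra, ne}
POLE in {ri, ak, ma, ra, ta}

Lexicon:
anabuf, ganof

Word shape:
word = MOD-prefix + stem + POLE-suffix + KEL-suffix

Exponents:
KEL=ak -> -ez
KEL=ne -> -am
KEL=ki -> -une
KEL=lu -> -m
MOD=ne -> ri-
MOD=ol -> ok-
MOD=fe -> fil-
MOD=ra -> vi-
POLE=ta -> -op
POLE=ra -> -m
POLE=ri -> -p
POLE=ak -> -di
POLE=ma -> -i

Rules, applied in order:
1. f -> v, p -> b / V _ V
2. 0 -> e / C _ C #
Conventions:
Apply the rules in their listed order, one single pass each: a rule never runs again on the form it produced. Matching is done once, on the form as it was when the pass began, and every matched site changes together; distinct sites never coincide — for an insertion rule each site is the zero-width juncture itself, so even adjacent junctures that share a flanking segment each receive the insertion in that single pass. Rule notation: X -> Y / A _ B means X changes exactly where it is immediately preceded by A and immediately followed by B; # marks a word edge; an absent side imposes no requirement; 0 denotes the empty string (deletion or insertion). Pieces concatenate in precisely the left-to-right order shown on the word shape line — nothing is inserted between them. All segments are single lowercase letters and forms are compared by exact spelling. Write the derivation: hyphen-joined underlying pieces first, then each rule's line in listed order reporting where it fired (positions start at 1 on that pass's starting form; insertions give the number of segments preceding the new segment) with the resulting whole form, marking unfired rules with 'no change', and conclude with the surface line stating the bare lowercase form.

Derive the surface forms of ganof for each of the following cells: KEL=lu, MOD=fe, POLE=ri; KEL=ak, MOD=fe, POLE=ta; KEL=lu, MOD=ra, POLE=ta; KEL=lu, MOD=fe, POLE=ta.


cell KEL=lu, MOD=fe, POLE=ri:
underlying: fil-ganof-p-m
1. f -> v, p -> b / V _ V: no change
2. 0 -> e / C _ C #: inserts after position(s) 9: filganofpem
surface: filganofpem

cell KEL=ak, MOD=fe, POLE=ta:
underlying: fil-ganof-op-ez
1. f -> v, p -> b / V _ V: fires at position(s) 8, 10: filganovobez
2. 0 -> e / C _ C #: no change
surface: filganovobez

cell KEL=lu, MOD=ra, POLE=ta:
underlying: vi-ganof-op-m
1. f -> v, p -> b / V _ V: fires at position(s) 7: viganovopm
2. 0 -> e / C _ C #: inserts after position(s) 9: viganovopem
surface: viganovopem

cell KEL=lu, MOD=fe, POLE=ta:
underlying: fil-ganof-op-m
1. f -> v, p -> b / V _ V: fires at position(s) 8: filganovopm
2. 0 -> e / C _ C #: inserts after position(s) 10: filganovopem
surface: filganovopem


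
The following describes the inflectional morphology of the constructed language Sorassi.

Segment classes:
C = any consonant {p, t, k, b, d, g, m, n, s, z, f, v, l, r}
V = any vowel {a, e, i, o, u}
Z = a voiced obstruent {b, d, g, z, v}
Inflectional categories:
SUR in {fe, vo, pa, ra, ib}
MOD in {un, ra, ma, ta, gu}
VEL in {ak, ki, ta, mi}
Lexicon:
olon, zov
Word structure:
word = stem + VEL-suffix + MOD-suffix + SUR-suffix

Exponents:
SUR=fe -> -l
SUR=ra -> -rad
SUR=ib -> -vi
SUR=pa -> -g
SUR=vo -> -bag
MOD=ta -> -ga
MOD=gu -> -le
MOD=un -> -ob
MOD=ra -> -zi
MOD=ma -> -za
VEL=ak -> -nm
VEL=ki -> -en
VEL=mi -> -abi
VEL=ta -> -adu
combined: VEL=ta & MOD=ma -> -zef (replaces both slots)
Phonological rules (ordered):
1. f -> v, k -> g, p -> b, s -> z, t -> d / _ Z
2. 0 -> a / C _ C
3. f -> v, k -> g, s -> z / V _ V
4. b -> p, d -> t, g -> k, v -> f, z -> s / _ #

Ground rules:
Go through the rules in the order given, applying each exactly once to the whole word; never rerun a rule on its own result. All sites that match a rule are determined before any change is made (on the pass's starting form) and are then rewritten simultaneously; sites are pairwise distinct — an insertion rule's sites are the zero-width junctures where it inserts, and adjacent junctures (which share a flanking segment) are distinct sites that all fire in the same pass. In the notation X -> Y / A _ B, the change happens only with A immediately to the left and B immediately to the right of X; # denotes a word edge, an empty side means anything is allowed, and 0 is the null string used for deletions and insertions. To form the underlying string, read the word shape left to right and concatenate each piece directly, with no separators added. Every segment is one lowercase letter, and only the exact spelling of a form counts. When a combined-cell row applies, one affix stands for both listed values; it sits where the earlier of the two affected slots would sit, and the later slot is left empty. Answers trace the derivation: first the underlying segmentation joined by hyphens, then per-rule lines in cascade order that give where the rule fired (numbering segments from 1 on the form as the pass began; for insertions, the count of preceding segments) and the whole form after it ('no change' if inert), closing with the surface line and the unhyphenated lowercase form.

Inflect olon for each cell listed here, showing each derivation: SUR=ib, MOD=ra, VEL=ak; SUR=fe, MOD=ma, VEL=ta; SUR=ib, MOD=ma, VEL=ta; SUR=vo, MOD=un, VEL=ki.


cell SUR=ib, MOD=ra, VEL=ak:
underlying: olon-nm-zi-vi
1. f -> v, k -> g, p -> b, s -> z, t -> d / _ Z: no change
2. 0 -> a / C _ C: inserts after position(s) 4, 5, 6: olonanamazivi
3. f -> v, k -> g, s -> z / V _ V: no change
4. b -> p, d -> t, g -> k, v -> f, z -> s / _ #: no change
surface: olonanamazivi

cell SUR=fe, MOD=ma, VEL=ta:
underlying: olon-zef-l
1. f -> v, k -> g, p -> b, s -> z, t -> d / _ Z: no change
2. 0 -> a / C _ C: inserts after position(s) 4, 7: olonazefal
3. f -> v, k -> g, s -> z / V _ V: fires at position(s) 8: olonazeval
4. b -> p, d -> t, g -> k, v -> f, z -> s / _ #: no change
surface: olonazeval

cell SUR=ib, MOD=ma, VEL=ta:
underlying: olon-zef-vi
1. f -> v, k -> g, p -> b, s -> z, t -> d / _ Z: fires at position(s) 7: olonzevvi
2. 0 -> a / C _ C: inserts after position(s) 4, 7: olonazevavi
3. f -> v, k -> g, s -> z / V _ V: no change
4. b -> p, d -> t, g -> k, v -> f, z -> s / _ #: no change
surface: olonazevavi

cell SUR=vo, MOD=un, VEL=ki:
underlying: olon-en-ob-bag
1. f -> v, k -> g, p -> b, s -> z, t -> d / _ Z: no change
2. 0 -> a / C _ C: inserts after position(s) 8: olonenobabag
3. f -> v, k -> g, s -> z / V _ V: no change
4. b -> p, d -> t, g -> k, v -> f, z -> s / _ #: fires at position(s) 12: olonenobabak
surface: olonenobabak


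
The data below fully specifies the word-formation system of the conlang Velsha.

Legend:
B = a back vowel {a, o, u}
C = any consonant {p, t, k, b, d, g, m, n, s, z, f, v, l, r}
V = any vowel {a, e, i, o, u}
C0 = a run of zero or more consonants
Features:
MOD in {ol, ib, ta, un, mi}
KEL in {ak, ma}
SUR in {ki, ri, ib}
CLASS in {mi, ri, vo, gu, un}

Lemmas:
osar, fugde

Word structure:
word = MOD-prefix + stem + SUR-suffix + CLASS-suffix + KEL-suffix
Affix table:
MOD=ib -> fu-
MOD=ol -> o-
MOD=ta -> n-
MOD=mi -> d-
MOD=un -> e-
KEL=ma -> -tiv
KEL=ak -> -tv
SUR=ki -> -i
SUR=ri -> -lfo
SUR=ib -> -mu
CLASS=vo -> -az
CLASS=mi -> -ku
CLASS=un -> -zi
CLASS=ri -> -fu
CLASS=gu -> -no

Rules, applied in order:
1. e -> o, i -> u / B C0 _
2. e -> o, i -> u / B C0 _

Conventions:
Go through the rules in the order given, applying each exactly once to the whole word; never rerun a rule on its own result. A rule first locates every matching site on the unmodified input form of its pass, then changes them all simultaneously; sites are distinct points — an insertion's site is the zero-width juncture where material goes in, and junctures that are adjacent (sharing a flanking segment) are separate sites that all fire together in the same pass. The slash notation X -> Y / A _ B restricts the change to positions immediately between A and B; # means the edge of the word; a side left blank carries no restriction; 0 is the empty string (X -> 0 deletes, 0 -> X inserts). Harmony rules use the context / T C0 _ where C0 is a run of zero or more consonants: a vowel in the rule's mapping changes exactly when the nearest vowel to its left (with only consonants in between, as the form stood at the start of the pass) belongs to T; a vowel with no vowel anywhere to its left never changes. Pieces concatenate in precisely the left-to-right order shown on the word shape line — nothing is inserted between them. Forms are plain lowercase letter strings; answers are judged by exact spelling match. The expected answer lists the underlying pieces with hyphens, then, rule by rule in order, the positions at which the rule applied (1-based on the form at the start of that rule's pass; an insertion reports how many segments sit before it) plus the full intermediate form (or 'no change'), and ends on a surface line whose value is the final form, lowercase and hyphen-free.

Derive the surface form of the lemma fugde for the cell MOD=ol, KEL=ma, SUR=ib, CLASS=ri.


underlying: o-fugde-mu-fu-tiv
1. e -> o, i -> u / B C0 _: fires at position(s) 6, 12: ofugdomufutuv
2. e -> o, i -> u / B C0 _: no change
surface: ofugdomufutuv


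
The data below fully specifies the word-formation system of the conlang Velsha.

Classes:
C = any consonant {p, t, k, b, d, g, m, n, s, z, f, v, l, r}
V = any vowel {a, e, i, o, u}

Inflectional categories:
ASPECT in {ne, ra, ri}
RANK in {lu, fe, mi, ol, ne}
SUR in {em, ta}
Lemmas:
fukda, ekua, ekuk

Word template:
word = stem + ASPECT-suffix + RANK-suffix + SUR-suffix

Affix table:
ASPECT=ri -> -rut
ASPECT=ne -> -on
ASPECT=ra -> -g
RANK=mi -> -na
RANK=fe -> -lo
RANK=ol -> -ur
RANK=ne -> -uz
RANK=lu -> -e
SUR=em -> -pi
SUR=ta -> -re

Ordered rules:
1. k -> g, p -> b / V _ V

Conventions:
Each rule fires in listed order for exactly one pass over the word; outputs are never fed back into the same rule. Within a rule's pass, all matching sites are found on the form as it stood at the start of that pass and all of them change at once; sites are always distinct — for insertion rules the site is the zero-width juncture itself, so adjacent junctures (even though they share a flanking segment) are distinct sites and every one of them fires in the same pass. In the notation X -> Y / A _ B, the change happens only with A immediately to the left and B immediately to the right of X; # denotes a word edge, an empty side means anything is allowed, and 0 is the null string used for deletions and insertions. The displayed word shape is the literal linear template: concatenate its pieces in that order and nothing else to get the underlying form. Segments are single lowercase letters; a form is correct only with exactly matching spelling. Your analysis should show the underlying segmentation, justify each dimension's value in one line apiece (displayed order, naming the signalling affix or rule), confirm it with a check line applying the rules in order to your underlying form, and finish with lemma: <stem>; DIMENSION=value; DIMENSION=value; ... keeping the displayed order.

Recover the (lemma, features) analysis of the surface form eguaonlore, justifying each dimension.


underlying: ekua-on-lo-re
ASPECT=ne - signalled by the affix -on
RANK=fe - signalled by the affix -lo
SUR=ta - signalled by the affix -re
check: ekuaonlore -> eguaonlore
lemma: ekua; ASPECT=ne; RANK=fe; SUR=ta


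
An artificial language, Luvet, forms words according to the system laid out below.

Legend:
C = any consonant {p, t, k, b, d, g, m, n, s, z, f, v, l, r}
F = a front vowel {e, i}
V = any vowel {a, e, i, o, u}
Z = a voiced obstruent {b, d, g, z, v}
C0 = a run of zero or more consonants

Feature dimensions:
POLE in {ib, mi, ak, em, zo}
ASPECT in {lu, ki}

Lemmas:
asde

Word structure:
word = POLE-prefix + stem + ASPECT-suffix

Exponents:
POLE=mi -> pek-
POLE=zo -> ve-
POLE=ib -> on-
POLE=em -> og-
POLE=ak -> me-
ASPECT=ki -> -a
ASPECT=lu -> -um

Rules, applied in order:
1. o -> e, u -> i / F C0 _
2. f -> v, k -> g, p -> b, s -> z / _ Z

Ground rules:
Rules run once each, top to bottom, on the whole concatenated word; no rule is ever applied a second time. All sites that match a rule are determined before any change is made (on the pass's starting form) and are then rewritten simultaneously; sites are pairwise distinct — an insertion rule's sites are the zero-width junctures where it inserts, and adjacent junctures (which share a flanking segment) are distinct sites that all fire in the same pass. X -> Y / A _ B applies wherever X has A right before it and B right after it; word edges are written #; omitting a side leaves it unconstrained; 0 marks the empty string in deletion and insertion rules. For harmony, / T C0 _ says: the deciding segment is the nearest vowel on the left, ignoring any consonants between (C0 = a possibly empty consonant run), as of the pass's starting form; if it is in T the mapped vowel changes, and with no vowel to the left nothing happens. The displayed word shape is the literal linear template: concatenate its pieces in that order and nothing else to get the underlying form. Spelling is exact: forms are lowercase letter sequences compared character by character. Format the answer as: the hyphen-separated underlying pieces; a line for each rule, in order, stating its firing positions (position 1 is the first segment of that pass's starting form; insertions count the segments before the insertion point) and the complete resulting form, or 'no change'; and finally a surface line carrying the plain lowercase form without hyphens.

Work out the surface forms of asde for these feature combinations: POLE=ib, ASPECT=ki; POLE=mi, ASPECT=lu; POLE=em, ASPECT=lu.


cell POLE=ib, ASPECT=ki:
underlying: on-asde-a
1. o -> e, u -> i / F C0 _: no change
2. f -> v, k -> g, p -> b, s -> z / _ Z: fires at position(s) 4: onazdea
surface: onazdea

cell POLE=mi, ASPECT=lu:
underlying: pek-asde-um
1. o -> e, u -> i / F C0 _: fires at position(s) 8: pekasdeim
2. f -> v, k -> g, p -> b, s -> z / _ Z: fires at position(s) 5: pekazdeim
surface: pekazdeim

cell POLE=em, ASPECT=lu:
underlying: og-asde-um
1. o -> e, u -> i / F C0 _: fires at position(s) 7: ogasdeim
2. f -> v, k -> g, p -> b, s -> z / _ Z: fires at position(s) 4: ogazdeim
surface: ogazdeim


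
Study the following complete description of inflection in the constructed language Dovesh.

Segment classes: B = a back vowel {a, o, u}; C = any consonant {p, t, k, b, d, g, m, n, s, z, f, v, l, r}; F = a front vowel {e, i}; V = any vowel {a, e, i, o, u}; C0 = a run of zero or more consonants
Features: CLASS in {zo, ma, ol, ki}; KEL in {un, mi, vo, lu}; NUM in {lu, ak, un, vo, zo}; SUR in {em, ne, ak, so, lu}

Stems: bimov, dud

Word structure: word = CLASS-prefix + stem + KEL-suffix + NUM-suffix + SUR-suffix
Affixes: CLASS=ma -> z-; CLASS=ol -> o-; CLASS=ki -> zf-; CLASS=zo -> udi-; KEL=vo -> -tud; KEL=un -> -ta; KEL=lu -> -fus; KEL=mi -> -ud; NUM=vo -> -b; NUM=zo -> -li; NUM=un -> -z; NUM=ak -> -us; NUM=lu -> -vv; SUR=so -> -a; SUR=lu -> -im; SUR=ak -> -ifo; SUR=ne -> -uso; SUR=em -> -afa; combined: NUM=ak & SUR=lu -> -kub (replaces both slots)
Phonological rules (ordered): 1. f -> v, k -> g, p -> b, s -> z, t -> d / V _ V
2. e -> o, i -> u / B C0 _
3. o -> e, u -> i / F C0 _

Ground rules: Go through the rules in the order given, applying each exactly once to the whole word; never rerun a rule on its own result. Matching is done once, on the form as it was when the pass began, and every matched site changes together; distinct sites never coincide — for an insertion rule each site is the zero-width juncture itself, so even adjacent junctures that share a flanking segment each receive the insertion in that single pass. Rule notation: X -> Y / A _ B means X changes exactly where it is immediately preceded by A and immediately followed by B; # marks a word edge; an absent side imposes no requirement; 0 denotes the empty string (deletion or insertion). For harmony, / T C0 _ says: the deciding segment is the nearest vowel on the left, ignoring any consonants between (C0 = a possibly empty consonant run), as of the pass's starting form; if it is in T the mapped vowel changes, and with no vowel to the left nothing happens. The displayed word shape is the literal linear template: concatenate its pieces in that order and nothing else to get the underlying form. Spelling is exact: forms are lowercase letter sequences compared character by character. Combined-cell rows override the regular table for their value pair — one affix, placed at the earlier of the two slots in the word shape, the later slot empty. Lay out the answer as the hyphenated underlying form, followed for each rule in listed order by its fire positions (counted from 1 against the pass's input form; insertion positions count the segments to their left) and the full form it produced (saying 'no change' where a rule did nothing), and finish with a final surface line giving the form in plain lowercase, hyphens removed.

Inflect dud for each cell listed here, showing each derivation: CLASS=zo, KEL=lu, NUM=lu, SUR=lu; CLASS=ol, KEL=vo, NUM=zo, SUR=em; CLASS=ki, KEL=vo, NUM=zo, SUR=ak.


cell CLASS=zo, KEL=lu, NUM=lu, SUR=lu:
underlying: udi-dud-fus-vv-im
1. f -> v, k -> g, p -> b, s -> z, t -> d / V _ V: no change
2. e -> o, i -> u / B C0 _: fires at position(s) 3, 12: udududfusvvum
3. o -> e, u -> i / F C0 _: no change
surface: udududfusvvum

cell CLASS=ol, KEL=vo, NUM=zo, SUR=em:
underlying: o-dud-tud-li-afa
1. f -> v, k -> g, p -> b, s -> z, t -> d / V _ V: fires at position(s) 11: odudtudliava
2. e -> o, i -> u / B C0 _: fires at position(s) 9: odudtudluava
3. o -> e, u -> i / F C0 _: no change
surface: odudtudluava

cell CLASS=ki, KEL=vo, NUM=zo, SUR=ak:
underlying: zf-dud-tud-li-ifo
1. f -> v, k -> g, p -> b, s -> z, t -> d / V _ V: fires at position(s) 12: zfdudtudliivo
2. e -> o, i -> u / B C0 _: fires at position(s) 10: zfdudtudluivo
3. o -> e, u -> i / F C0 _: fires at position(s) 13: zfdudtudluive
surface: zfdudtudluive
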